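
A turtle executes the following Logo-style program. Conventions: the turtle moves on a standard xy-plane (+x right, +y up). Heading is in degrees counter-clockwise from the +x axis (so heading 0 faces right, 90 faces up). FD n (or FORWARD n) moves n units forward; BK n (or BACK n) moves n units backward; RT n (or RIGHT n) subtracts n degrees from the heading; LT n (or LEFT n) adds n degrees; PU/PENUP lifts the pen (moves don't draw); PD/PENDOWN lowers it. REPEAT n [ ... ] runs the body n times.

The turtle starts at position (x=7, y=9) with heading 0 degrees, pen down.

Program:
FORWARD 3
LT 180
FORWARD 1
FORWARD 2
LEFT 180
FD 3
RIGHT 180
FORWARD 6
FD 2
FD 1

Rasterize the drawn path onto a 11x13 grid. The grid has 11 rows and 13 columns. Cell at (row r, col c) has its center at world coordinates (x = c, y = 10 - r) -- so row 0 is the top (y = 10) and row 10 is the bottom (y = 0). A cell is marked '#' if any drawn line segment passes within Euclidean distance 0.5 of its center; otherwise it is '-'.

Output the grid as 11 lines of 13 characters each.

Answer: -------------
-##########--
-------------
-------------
-------------
-------------
-------------
-------------
-------------
-------------
-------------

Derivation:
Segment 0: (7,9) -> (10,9)
Segment 1: (10,9) -> (9,9)
Segment 2: (9,9) -> (7,9)
Segment 3: (7,9) -> (10,9)
Segment 4: (10,9) -> (4,9)
Segment 5: (4,9) -> (2,9)
Segment 6: (2,9) -> (1,9)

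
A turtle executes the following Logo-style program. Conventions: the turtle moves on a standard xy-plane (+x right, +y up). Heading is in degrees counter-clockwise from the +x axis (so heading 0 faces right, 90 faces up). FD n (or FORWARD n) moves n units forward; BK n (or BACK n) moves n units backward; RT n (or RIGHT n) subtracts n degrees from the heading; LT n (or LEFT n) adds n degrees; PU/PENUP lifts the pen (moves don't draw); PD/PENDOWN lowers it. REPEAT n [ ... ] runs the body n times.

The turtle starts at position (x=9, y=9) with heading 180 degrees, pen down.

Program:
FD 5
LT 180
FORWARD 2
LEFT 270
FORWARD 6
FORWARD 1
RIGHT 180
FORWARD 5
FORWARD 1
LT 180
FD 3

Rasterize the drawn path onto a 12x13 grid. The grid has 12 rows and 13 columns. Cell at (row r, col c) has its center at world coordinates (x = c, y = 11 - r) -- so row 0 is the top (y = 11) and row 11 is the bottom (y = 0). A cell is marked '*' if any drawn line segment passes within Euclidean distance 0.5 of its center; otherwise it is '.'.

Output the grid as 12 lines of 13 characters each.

Answer: .............
.............
....******...
......*......
......*......
......*......
......*......
......*......
......*......
......*......
.............
.............

Derivation:
Segment 0: (9,9) -> (4,9)
Segment 1: (4,9) -> (6,9)
Segment 2: (6,9) -> (6,3)
Segment 3: (6,3) -> (6,2)
Segment 4: (6,2) -> (6,7)
Segment 5: (6,7) -> (6,8)
Segment 6: (6,8) -> (6,5)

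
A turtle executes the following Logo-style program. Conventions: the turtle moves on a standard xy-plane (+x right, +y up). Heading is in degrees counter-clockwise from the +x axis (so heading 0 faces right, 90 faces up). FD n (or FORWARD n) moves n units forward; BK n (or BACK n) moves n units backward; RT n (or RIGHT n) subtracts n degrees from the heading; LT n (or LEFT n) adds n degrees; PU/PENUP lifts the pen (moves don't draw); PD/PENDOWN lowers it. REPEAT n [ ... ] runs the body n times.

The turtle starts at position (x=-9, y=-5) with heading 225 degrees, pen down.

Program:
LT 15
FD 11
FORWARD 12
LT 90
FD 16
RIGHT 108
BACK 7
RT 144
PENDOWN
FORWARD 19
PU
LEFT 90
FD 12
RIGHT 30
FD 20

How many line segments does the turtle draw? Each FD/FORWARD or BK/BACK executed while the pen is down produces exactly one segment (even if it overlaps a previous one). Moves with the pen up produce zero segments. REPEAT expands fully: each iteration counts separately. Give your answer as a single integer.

Answer: 5

Derivation:
Executing turtle program step by step:
Start: pos=(-9,-5), heading=225, pen down
LT 15: heading 225 -> 240
FD 11: (-9,-5) -> (-14.5,-14.526) [heading=240, draw]
FD 12: (-14.5,-14.526) -> (-20.5,-24.919) [heading=240, draw]
LT 90: heading 240 -> 330
FD 16: (-20.5,-24.919) -> (-6.644,-32.919) [heading=330, draw]
RT 108: heading 330 -> 222
BK 7: (-6.644,-32.919) -> (-1.442,-28.235) [heading=222, draw]
RT 144: heading 222 -> 78
PD: pen down
FD 19: (-1.442,-28.235) -> (2.509,-9.65) [heading=78, draw]
PU: pen up
LT 90: heading 78 -> 168
FD 12: (2.509,-9.65) -> (-9.229,-7.155) [heading=168, move]
RT 30: heading 168 -> 138
FD 20: (-9.229,-7.155) -> (-24.092,6.228) [heading=138, move]
Final: pos=(-24.092,6.228), heading=138, 5 segment(s) drawn
Segments drawn: 5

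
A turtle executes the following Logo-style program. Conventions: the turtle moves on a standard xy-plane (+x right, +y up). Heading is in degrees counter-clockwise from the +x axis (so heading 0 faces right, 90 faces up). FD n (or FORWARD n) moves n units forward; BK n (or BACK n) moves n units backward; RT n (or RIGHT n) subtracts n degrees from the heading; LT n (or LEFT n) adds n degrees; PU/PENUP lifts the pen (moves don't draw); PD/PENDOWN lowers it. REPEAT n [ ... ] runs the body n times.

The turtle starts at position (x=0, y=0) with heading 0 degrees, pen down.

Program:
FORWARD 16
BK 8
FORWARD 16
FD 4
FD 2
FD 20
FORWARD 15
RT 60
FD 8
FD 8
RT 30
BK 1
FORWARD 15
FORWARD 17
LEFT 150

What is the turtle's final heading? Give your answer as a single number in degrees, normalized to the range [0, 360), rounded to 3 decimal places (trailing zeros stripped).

Answer: 60

Derivation:
Executing turtle program step by step:
Start: pos=(0,0), heading=0, pen down
FD 16: (0,0) -> (16,0) [heading=0, draw]
BK 8: (16,0) -> (8,0) [heading=0, draw]
FD 16: (8,0) -> (24,0) [heading=0, draw]
FD 4: (24,0) -> (28,0) [heading=0, draw]
FD 2: (28,0) -> (30,0) [heading=0, draw]
FD 20: (30,0) -> (50,0) [heading=0, draw]
FD 15: (50,0) -> (65,0) [heading=0, draw]
RT 60: heading 0 -> 300
FD 8: (65,0) -> (69,-6.928) [heading=300, draw]
FD 8: (69,-6.928) -> (73,-13.856) [heading=300, draw]
RT 30: heading 300 -> 270
BK 1: (73,-13.856) -> (73,-12.856) [heading=270, draw]
FD 15: (73,-12.856) -> (73,-27.856) [heading=270, draw]
FD 17: (73,-27.856) -> (73,-44.856) [heading=270, draw]
LT 150: heading 270 -> 60
Final: pos=(73,-44.856), heading=60, 12 segment(s) drawn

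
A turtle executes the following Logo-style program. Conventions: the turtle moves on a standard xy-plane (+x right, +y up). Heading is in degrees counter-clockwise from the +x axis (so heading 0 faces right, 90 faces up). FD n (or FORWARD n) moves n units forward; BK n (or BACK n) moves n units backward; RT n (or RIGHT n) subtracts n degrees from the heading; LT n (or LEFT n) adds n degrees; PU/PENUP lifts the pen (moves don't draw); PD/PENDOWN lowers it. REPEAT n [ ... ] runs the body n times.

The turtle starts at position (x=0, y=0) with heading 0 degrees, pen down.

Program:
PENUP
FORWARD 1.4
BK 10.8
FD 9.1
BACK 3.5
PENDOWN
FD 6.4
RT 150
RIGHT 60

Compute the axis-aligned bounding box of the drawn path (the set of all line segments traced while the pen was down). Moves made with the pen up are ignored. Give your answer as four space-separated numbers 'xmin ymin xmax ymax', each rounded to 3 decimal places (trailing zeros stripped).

Executing turtle program step by step:
Start: pos=(0,0), heading=0, pen down
PU: pen up
FD 1.4: (0,0) -> (1.4,0) [heading=0, move]
BK 10.8: (1.4,0) -> (-9.4,0) [heading=0, move]
FD 9.1: (-9.4,0) -> (-0.3,0) [heading=0, move]
BK 3.5: (-0.3,0) -> (-3.8,0) [heading=0, move]
PD: pen down
FD 6.4: (-3.8,0) -> (2.6,0) [heading=0, draw]
RT 150: heading 0 -> 210
RT 60: heading 210 -> 150
Final: pos=(2.6,0), heading=150, 1 segment(s) drawn

Segment endpoints: x in {-3.8, 2.6}, y in {0}
xmin=-3.8, ymin=0, xmax=2.6, ymax=0

Answer: -3.8 0 2.6 0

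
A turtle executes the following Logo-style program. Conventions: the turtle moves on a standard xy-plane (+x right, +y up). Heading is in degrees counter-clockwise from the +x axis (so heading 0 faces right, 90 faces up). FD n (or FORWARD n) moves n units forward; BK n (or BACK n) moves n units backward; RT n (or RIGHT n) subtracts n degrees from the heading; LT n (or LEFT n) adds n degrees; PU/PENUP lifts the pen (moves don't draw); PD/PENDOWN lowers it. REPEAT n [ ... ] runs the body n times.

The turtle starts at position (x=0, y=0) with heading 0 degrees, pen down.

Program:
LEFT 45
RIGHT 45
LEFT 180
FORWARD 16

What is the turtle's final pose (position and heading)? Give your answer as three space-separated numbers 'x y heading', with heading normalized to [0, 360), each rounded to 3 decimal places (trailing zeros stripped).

Answer: -16 0 180

Derivation:
Executing turtle program step by step:
Start: pos=(0,0), heading=0, pen down
LT 45: heading 0 -> 45
RT 45: heading 45 -> 0
LT 180: heading 0 -> 180
FD 16: (0,0) -> (-16,0) [heading=180, draw]
Final: pos=(-16,0), heading=180, 1 segment(s) drawn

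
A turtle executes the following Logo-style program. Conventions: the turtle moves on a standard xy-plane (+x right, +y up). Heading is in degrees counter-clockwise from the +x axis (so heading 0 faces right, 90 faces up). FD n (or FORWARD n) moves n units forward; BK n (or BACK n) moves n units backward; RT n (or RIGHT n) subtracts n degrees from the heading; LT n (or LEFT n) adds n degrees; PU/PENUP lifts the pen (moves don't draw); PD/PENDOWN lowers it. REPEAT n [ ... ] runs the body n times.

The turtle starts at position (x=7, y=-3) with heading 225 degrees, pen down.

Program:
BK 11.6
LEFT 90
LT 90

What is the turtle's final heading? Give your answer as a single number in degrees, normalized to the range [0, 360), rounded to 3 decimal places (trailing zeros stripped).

Answer: 45

Derivation:
Executing turtle program step by step:
Start: pos=(7,-3), heading=225, pen down
BK 11.6: (7,-3) -> (15.202,5.202) [heading=225, draw]
LT 90: heading 225 -> 315
LT 90: heading 315 -> 45
Final: pos=(15.202,5.202), heading=45, 1 segment(s) drawn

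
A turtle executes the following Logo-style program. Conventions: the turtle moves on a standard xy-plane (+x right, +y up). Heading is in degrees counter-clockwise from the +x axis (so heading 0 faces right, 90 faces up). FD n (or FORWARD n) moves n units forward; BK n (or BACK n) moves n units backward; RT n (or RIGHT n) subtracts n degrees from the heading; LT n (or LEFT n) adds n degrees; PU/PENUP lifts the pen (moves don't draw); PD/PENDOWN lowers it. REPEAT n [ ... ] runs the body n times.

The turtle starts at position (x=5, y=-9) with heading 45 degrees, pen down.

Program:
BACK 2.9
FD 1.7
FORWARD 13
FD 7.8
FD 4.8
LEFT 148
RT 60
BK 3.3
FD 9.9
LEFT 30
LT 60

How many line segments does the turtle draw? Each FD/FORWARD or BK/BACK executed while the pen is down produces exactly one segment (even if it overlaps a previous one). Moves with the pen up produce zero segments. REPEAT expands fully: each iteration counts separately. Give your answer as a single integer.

Executing turtle program step by step:
Start: pos=(5,-9), heading=45, pen down
BK 2.9: (5,-9) -> (2.949,-11.051) [heading=45, draw]
FD 1.7: (2.949,-11.051) -> (4.151,-9.849) [heading=45, draw]
FD 13: (4.151,-9.849) -> (13.344,-0.656) [heading=45, draw]
FD 7.8: (13.344,-0.656) -> (18.859,4.859) [heading=45, draw]
FD 4.8: (18.859,4.859) -> (22.253,8.253) [heading=45, draw]
LT 148: heading 45 -> 193
RT 60: heading 193 -> 133
BK 3.3: (22.253,8.253) -> (24.504,5.84) [heading=133, draw]
FD 9.9: (24.504,5.84) -> (17.752,13.08) [heading=133, draw]
LT 30: heading 133 -> 163
LT 60: heading 163 -> 223
Final: pos=(17.752,13.08), heading=223, 7 segment(s) drawn
Segments drawn: 7

Answer: 7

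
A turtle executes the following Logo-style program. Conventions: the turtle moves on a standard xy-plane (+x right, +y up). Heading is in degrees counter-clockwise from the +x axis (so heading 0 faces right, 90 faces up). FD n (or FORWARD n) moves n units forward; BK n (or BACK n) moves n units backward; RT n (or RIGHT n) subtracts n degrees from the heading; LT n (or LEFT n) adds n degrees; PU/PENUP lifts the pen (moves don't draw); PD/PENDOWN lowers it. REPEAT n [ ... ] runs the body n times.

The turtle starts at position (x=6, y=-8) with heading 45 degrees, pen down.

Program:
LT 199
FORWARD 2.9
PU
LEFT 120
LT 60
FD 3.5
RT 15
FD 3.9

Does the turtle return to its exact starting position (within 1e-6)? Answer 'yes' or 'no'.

Answer: no

Derivation:
Executing turtle program step by step:
Start: pos=(6,-8), heading=45, pen down
LT 199: heading 45 -> 244
FD 2.9: (6,-8) -> (4.729,-10.607) [heading=244, draw]
PU: pen up
LT 120: heading 244 -> 4
LT 60: heading 4 -> 64
FD 3.5: (4.729,-10.607) -> (6.263,-7.461) [heading=64, move]
RT 15: heading 64 -> 49
FD 3.9: (6.263,-7.461) -> (8.822,-4.517) [heading=49, move]
Final: pos=(8.822,-4.517), heading=49, 1 segment(s) drawn

Start position: (6, -8)
Final position: (8.822, -4.517)
Distance = 4.482; >= 1e-6 -> NOT closed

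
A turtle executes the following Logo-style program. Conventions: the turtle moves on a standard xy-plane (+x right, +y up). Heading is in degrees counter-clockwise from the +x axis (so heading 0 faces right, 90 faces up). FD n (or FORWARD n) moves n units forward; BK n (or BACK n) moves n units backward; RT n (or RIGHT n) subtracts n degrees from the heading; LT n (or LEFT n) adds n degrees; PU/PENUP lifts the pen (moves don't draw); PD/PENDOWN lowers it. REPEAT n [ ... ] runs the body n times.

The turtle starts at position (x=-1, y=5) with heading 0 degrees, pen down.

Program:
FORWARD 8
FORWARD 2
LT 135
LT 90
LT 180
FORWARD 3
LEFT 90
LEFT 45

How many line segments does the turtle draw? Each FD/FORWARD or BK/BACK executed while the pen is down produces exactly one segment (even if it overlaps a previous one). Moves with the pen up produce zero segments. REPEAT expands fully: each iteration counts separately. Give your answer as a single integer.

Answer: 3

Derivation:
Executing turtle program step by step:
Start: pos=(-1,5), heading=0, pen down
FD 8: (-1,5) -> (7,5) [heading=0, draw]
FD 2: (7,5) -> (9,5) [heading=0, draw]
LT 135: heading 0 -> 135
LT 90: heading 135 -> 225
LT 180: heading 225 -> 45
FD 3: (9,5) -> (11.121,7.121) [heading=45, draw]
LT 90: heading 45 -> 135
LT 45: heading 135 -> 180
Final: pos=(11.121,7.121), heading=180, 3 segment(s) drawn
Segments drawn: 3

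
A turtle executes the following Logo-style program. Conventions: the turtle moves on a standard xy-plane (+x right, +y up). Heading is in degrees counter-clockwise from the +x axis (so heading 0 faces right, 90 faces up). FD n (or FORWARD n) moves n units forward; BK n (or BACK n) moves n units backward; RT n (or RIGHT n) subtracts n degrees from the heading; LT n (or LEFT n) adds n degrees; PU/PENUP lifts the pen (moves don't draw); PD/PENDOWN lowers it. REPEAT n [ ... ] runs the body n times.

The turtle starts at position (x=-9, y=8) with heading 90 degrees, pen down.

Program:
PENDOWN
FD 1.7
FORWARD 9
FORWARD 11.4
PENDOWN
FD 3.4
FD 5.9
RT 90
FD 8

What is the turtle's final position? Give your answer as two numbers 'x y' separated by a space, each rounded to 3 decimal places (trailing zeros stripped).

Answer: -1 39.4

Derivation:
Executing turtle program step by step:
Start: pos=(-9,8), heading=90, pen down
PD: pen down
FD 1.7: (-9,8) -> (-9,9.7) [heading=90, draw]
FD 9: (-9,9.7) -> (-9,18.7) [heading=90, draw]
FD 11.4: (-9,18.7) -> (-9,30.1) [heading=90, draw]
PD: pen down
FD 3.4: (-9,30.1) -> (-9,33.5) [heading=90, draw]
FD 5.9: (-9,33.5) -> (-9,39.4) [heading=90, draw]
RT 90: heading 90 -> 0
FD 8: (-9,39.4) -> (-1,39.4) [heading=0, draw]
Final: pos=(-1,39.4), heading=0, 6 segment(s) drawn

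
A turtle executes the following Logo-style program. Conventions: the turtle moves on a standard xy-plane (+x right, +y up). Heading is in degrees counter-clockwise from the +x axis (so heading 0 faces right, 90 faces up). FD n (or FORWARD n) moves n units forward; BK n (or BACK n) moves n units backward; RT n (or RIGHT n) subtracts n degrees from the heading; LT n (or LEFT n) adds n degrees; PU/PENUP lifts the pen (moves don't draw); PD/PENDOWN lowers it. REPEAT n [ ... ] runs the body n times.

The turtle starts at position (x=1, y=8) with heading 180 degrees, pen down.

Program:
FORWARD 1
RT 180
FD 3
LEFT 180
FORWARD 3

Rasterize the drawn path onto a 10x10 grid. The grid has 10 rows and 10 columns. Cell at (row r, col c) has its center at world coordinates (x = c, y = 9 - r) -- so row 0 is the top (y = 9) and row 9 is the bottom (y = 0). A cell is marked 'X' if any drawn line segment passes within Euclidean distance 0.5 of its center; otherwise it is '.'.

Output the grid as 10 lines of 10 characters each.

Answer: ..........
XXXX......
..........
..........
..........
..........
..........
..........
..........
..........

Derivation:
Segment 0: (1,8) -> (0,8)
Segment 1: (0,8) -> (3,8)
Segment 2: (3,8) -> (0,8)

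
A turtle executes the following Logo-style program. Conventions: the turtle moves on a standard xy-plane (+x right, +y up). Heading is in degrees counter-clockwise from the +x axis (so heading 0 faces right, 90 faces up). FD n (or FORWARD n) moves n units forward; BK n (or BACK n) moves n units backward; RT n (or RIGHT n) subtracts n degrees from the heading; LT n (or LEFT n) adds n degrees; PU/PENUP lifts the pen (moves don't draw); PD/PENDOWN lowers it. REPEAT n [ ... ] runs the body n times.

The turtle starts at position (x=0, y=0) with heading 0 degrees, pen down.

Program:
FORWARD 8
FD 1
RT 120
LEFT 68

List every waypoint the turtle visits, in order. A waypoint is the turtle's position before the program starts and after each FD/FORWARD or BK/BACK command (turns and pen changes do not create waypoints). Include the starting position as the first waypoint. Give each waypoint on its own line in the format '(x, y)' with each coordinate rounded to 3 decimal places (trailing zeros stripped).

Executing turtle program step by step:
Start: pos=(0,0), heading=0, pen down
FD 8: (0,0) -> (8,0) [heading=0, draw]
FD 1: (8,0) -> (9,0) [heading=0, draw]
RT 120: heading 0 -> 240
LT 68: heading 240 -> 308
Final: pos=(9,0), heading=308, 2 segment(s) drawn
Waypoints (3 total):
(0, 0)
(8, 0)
(9, 0)

Answer: (0, 0)
(8, 0)
(9, 0)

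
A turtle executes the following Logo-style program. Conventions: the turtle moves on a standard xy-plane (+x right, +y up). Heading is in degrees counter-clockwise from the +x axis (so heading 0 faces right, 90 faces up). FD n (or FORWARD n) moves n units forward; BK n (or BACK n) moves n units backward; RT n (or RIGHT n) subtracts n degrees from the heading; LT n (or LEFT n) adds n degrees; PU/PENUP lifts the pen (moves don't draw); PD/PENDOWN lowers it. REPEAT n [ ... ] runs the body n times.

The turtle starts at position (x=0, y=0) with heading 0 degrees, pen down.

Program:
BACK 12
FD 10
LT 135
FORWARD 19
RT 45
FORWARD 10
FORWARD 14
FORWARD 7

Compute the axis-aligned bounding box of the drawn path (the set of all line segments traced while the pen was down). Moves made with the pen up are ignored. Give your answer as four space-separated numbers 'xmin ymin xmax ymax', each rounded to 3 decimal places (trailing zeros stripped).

Answer: -15.435 0 0 44.435

Derivation:
Executing turtle program step by step:
Start: pos=(0,0), heading=0, pen down
BK 12: (0,0) -> (-12,0) [heading=0, draw]
FD 10: (-12,0) -> (-2,0) [heading=0, draw]
LT 135: heading 0 -> 135
FD 19: (-2,0) -> (-15.435,13.435) [heading=135, draw]
RT 45: heading 135 -> 90
FD 10: (-15.435,13.435) -> (-15.435,23.435) [heading=90, draw]
FD 14: (-15.435,23.435) -> (-15.435,37.435) [heading=90, draw]
FD 7: (-15.435,37.435) -> (-15.435,44.435) [heading=90, draw]
Final: pos=(-15.435,44.435), heading=90, 6 segment(s) drawn

Segment endpoints: x in {-15.435, -12, -2, 0}, y in {0, 13.435, 23.435, 37.435, 44.435}
xmin=-15.435, ymin=0, xmax=0, ymax=44.435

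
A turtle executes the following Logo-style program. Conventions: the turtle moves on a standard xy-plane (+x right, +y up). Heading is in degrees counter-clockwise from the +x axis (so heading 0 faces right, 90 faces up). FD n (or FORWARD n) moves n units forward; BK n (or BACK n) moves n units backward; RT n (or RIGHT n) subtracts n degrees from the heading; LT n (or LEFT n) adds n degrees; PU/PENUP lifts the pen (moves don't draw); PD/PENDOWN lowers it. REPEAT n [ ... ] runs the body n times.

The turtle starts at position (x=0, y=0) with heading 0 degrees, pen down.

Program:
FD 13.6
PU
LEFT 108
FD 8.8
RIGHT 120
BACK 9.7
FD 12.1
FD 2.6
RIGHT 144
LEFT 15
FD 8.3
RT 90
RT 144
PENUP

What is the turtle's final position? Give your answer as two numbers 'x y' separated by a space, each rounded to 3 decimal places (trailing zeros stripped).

Executing turtle program step by step:
Start: pos=(0,0), heading=0, pen down
FD 13.6: (0,0) -> (13.6,0) [heading=0, draw]
PU: pen up
LT 108: heading 0 -> 108
FD 8.8: (13.6,0) -> (10.881,8.369) [heading=108, move]
RT 120: heading 108 -> 348
BK 9.7: (10.881,8.369) -> (1.393,10.386) [heading=348, move]
FD 12.1: (1.393,10.386) -> (13.228,7.87) [heading=348, move]
FD 2.6: (13.228,7.87) -> (15.771,7.33) [heading=348, move]
RT 144: heading 348 -> 204
LT 15: heading 204 -> 219
FD 8.3: (15.771,7.33) -> (9.321,2.106) [heading=219, move]
RT 90: heading 219 -> 129
RT 144: heading 129 -> 345
PU: pen up
Final: pos=(9.321,2.106), heading=345, 1 segment(s) drawn

Answer: 9.321 2.106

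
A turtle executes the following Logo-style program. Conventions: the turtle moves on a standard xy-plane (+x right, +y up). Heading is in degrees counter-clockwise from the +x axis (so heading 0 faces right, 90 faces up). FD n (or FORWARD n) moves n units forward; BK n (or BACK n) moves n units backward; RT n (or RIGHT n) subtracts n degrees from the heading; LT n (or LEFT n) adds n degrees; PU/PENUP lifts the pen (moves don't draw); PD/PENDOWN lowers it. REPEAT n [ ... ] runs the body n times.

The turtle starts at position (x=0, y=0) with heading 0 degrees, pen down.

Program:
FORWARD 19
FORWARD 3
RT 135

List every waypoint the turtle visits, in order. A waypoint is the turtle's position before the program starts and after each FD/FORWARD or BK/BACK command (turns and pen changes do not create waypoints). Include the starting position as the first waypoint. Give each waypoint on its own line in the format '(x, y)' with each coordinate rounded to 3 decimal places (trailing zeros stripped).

Answer: (0, 0)
(19, 0)
(22, 0)

Derivation:
Executing turtle program step by step:
Start: pos=(0,0), heading=0, pen down
FD 19: (0,0) -> (19,0) [heading=0, draw]
FD 3: (19,0) -> (22,0) [heading=0, draw]
RT 135: heading 0 -> 225
Final: pos=(22,0), heading=225, 2 segment(s) drawn
Waypoints (3 total):
(0, 0)
(19, 0)
(22, 0)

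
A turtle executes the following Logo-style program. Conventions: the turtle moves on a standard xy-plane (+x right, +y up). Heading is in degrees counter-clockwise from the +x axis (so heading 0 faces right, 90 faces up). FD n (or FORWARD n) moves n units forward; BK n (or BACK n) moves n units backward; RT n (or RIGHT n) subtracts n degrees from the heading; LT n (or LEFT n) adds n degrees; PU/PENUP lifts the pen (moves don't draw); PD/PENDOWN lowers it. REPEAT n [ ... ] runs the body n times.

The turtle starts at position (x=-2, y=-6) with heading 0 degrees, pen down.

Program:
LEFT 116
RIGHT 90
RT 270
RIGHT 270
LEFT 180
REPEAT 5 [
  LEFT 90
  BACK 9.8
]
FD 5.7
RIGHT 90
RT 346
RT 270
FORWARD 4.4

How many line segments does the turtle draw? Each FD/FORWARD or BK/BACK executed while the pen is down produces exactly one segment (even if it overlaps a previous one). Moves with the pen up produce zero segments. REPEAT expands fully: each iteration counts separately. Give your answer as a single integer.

Executing turtle program step by step:
Start: pos=(-2,-6), heading=0, pen down
LT 116: heading 0 -> 116
RT 90: heading 116 -> 26
RT 270: heading 26 -> 116
RT 270: heading 116 -> 206
LT 180: heading 206 -> 26
REPEAT 5 [
  -- iteration 1/5 --
  LT 90: heading 26 -> 116
  BK 9.8: (-2,-6) -> (2.296,-14.808) [heading=116, draw]
  -- iteration 2/5 --
  LT 90: heading 116 -> 206
  BK 9.8: (2.296,-14.808) -> (11.104,-10.512) [heading=206, draw]
  -- iteration 3/5 --
  LT 90: heading 206 -> 296
  BK 9.8: (11.104,-10.512) -> (6.808,-1.704) [heading=296, draw]
  -- iteration 4/5 --
  LT 90: heading 296 -> 26
  BK 9.8: (6.808,-1.704) -> (-2,-6) [heading=26, draw]
  -- iteration 5/5 --
  LT 90: heading 26 -> 116
  BK 9.8: (-2,-6) -> (2.296,-14.808) [heading=116, draw]
]
FD 5.7: (2.296,-14.808) -> (-0.203,-9.685) [heading=116, draw]
RT 90: heading 116 -> 26
RT 346: heading 26 -> 40
RT 270: heading 40 -> 130
FD 4.4: (-0.203,-9.685) -> (-3.031,-6.314) [heading=130, draw]
Final: pos=(-3.031,-6.314), heading=130, 7 segment(s) drawn
Segments drawn: 7

Answer: 7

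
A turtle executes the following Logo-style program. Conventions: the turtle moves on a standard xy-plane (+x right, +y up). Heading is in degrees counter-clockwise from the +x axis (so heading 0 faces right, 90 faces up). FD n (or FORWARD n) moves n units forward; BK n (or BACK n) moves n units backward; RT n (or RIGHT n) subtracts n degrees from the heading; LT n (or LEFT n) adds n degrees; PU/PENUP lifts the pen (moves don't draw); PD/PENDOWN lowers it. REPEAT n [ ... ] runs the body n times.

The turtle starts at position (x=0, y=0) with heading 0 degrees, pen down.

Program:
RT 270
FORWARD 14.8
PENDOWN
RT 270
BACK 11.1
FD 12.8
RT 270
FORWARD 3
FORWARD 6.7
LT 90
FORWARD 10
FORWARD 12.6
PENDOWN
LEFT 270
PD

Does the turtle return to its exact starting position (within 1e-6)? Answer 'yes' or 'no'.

Answer: no

Derivation:
Executing turtle program step by step:
Start: pos=(0,0), heading=0, pen down
RT 270: heading 0 -> 90
FD 14.8: (0,0) -> (0,14.8) [heading=90, draw]
PD: pen down
RT 270: heading 90 -> 180
BK 11.1: (0,14.8) -> (11.1,14.8) [heading=180, draw]
FD 12.8: (11.1,14.8) -> (-1.7,14.8) [heading=180, draw]
RT 270: heading 180 -> 270
FD 3: (-1.7,14.8) -> (-1.7,11.8) [heading=270, draw]
FD 6.7: (-1.7,11.8) -> (-1.7,5.1) [heading=270, draw]
LT 90: heading 270 -> 0
FD 10: (-1.7,5.1) -> (8.3,5.1) [heading=0, draw]
FD 12.6: (8.3,5.1) -> (20.9,5.1) [heading=0, draw]
PD: pen down
LT 270: heading 0 -> 270
PD: pen down
Final: pos=(20.9,5.1), heading=270, 7 segment(s) drawn

Start position: (0, 0)
Final position: (20.9, 5.1)
Distance = 21.513; >= 1e-6 -> NOT closed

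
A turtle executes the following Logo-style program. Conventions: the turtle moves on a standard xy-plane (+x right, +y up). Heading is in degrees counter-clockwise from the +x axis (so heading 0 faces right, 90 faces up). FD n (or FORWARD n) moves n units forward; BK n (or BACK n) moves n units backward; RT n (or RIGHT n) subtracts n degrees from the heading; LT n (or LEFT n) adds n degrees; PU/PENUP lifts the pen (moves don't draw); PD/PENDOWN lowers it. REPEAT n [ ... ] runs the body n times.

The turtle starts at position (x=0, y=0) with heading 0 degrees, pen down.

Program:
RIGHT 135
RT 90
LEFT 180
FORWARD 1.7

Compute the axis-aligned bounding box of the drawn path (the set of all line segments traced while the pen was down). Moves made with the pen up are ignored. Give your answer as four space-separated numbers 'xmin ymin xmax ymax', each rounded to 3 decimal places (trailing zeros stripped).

Executing turtle program step by step:
Start: pos=(0,0), heading=0, pen down
RT 135: heading 0 -> 225
RT 90: heading 225 -> 135
LT 180: heading 135 -> 315
FD 1.7: (0,0) -> (1.202,-1.202) [heading=315, draw]
Final: pos=(1.202,-1.202), heading=315, 1 segment(s) drawn

Segment endpoints: x in {0, 1.202}, y in {-1.202, 0}
xmin=0, ymin=-1.202, xmax=1.202, ymax=0

Answer: 0 -1.202 1.202 0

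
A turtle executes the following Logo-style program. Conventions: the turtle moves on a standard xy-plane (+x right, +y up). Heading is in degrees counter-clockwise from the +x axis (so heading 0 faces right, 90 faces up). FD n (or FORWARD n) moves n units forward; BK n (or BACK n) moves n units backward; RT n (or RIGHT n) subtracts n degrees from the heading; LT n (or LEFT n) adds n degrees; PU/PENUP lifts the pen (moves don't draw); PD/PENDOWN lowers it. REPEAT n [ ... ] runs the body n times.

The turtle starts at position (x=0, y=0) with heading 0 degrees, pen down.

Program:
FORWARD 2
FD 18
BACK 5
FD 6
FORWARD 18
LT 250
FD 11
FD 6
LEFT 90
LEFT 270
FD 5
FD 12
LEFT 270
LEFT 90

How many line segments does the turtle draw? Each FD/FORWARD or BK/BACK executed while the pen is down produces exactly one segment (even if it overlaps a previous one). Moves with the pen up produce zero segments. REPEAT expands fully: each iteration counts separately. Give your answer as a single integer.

Executing turtle program step by step:
Start: pos=(0,0), heading=0, pen down
FD 2: (0,0) -> (2,0) [heading=0, draw]
FD 18: (2,0) -> (20,0) [heading=0, draw]
BK 5: (20,0) -> (15,0) [heading=0, draw]
FD 6: (15,0) -> (21,0) [heading=0, draw]
FD 18: (21,0) -> (39,0) [heading=0, draw]
LT 250: heading 0 -> 250
FD 11: (39,0) -> (35.238,-10.337) [heading=250, draw]
FD 6: (35.238,-10.337) -> (33.186,-15.975) [heading=250, draw]
LT 90: heading 250 -> 340
LT 270: heading 340 -> 250
FD 5: (33.186,-15.975) -> (31.476,-20.673) [heading=250, draw]
FD 12: (31.476,-20.673) -> (27.371,-31.95) [heading=250, draw]
LT 270: heading 250 -> 160
LT 90: heading 160 -> 250
Final: pos=(27.371,-31.95), heading=250, 9 segment(s) drawn
Segments drawn: 9

Answer: 9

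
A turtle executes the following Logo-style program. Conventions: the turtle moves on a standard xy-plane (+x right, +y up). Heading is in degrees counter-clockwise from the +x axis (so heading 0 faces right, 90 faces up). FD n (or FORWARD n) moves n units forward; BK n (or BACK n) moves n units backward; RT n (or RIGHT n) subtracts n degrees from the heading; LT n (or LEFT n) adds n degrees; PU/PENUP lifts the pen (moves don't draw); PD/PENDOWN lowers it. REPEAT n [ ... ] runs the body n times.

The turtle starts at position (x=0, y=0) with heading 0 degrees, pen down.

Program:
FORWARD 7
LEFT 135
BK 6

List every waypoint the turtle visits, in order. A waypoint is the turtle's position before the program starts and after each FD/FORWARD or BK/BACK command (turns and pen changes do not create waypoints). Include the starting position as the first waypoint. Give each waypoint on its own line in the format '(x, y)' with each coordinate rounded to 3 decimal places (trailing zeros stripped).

Answer: (0, 0)
(7, 0)
(11.243, -4.243)

Derivation:
Executing turtle program step by step:
Start: pos=(0,0), heading=0, pen down
FD 7: (0,0) -> (7,0) [heading=0, draw]
LT 135: heading 0 -> 135
BK 6: (7,0) -> (11.243,-4.243) [heading=135, draw]
Final: pos=(11.243,-4.243), heading=135, 2 segment(s) drawn
Waypoints (3 total):
(0, 0)
(7, 0)
(11.243, -4.243)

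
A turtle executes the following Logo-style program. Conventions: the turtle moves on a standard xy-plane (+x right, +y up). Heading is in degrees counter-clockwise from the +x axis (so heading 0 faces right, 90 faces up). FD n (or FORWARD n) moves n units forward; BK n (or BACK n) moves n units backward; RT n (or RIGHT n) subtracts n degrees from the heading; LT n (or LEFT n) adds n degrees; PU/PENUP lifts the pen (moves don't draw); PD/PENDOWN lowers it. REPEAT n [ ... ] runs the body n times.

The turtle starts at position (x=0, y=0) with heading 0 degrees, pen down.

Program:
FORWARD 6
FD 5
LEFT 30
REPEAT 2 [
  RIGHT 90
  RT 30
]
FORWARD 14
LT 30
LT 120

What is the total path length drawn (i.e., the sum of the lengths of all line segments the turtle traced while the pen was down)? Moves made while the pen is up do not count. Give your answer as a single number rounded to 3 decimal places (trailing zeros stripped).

Executing turtle program step by step:
Start: pos=(0,0), heading=0, pen down
FD 6: (0,0) -> (6,0) [heading=0, draw]
FD 5: (6,0) -> (11,0) [heading=0, draw]
LT 30: heading 0 -> 30
REPEAT 2 [
  -- iteration 1/2 --
  RT 90: heading 30 -> 300
  RT 30: heading 300 -> 270
  -- iteration 2/2 --
  RT 90: heading 270 -> 180
  RT 30: heading 180 -> 150
]
FD 14: (11,0) -> (-1.124,7) [heading=150, draw]
LT 30: heading 150 -> 180
LT 120: heading 180 -> 300
Final: pos=(-1.124,7), heading=300, 3 segment(s) drawn

Segment lengths:
  seg 1: (0,0) -> (6,0), length = 6
  seg 2: (6,0) -> (11,0), length = 5
  seg 3: (11,0) -> (-1.124,7), length = 14
Total = 25

Answer: 25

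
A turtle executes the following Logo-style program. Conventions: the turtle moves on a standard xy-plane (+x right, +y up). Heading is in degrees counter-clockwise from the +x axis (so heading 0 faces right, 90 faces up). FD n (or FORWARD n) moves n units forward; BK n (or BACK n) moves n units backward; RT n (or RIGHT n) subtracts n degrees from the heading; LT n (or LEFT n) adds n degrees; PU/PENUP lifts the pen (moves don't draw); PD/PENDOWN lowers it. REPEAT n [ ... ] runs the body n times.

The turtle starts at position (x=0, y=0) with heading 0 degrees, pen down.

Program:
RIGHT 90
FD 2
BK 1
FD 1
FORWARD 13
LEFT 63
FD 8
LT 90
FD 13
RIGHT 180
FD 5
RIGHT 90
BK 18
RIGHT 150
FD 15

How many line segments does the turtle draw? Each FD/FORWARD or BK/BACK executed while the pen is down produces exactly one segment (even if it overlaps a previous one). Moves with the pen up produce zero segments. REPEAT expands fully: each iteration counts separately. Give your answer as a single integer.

Executing turtle program step by step:
Start: pos=(0,0), heading=0, pen down
RT 90: heading 0 -> 270
FD 2: (0,0) -> (0,-2) [heading=270, draw]
BK 1: (0,-2) -> (0,-1) [heading=270, draw]
FD 1: (0,-1) -> (0,-2) [heading=270, draw]
FD 13: (0,-2) -> (0,-15) [heading=270, draw]
LT 63: heading 270 -> 333
FD 8: (0,-15) -> (7.128,-18.632) [heading=333, draw]
LT 90: heading 333 -> 63
FD 13: (7.128,-18.632) -> (13.03,-7.049) [heading=63, draw]
RT 180: heading 63 -> 243
FD 5: (13.03,-7.049) -> (10.76,-11.504) [heading=243, draw]
RT 90: heading 243 -> 153
BK 18: (10.76,-11.504) -> (26.798,-19.676) [heading=153, draw]
RT 150: heading 153 -> 3
FD 15: (26.798,-19.676) -> (41.778,-18.891) [heading=3, draw]
Final: pos=(41.778,-18.891), heading=3, 9 segment(s) drawn
Segments drawn: 9

Answer: 9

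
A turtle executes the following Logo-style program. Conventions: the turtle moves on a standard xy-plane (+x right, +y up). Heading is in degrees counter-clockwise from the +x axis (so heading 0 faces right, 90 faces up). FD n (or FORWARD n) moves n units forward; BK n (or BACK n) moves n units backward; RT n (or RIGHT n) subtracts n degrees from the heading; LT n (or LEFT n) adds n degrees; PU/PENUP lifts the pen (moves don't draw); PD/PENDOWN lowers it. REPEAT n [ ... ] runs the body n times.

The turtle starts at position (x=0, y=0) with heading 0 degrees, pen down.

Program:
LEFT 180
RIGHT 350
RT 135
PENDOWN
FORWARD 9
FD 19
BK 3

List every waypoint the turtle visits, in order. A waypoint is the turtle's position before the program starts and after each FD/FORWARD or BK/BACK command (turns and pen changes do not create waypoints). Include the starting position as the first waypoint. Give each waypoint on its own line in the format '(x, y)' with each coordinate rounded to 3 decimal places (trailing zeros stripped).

Answer: (0, 0)
(5.162, 7.372)
(16.06, 22.936)
(14.339, 20.479)

Derivation:
Executing turtle program step by step:
Start: pos=(0,0), heading=0, pen down
LT 180: heading 0 -> 180
RT 350: heading 180 -> 190
RT 135: heading 190 -> 55
PD: pen down
FD 9: (0,0) -> (5.162,7.372) [heading=55, draw]
FD 19: (5.162,7.372) -> (16.06,22.936) [heading=55, draw]
BK 3: (16.06,22.936) -> (14.339,20.479) [heading=55, draw]
Final: pos=(14.339,20.479), heading=55, 3 segment(s) drawn
Waypoints (4 total):
(0, 0)
(5.162, 7.372)
(16.06, 22.936)
(14.339, 20.479)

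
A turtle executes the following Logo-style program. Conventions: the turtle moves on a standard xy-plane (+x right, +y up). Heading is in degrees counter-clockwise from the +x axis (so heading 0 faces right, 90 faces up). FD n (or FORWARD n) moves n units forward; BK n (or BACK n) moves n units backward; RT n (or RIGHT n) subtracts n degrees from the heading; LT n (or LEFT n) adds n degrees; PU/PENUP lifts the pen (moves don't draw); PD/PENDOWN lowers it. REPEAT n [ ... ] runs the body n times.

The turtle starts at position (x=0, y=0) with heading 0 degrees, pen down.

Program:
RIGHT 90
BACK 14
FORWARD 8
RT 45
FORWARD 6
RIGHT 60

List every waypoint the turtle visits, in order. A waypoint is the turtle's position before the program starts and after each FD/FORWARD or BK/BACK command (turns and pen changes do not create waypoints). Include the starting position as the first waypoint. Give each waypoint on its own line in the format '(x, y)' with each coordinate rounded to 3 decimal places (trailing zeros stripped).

Answer: (0, 0)
(0, 14)
(0, 6)
(-4.243, 1.757)

Derivation:
Executing turtle program step by step:
Start: pos=(0,0), heading=0, pen down
RT 90: heading 0 -> 270
BK 14: (0,0) -> (0,14) [heading=270, draw]
FD 8: (0,14) -> (0,6) [heading=270, draw]
RT 45: heading 270 -> 225
FD 6: (0,6) -> (-4.243,1.757) [heading=225, draw]
RT 60: heading 225 -> 165
Final: pos=(-4.243,1.757), heading=165, 3 segment(s) drawn
Waypoints (4 total):
(0, 0)
(0, 14)
(0, 6)
(-4.243, 1.757)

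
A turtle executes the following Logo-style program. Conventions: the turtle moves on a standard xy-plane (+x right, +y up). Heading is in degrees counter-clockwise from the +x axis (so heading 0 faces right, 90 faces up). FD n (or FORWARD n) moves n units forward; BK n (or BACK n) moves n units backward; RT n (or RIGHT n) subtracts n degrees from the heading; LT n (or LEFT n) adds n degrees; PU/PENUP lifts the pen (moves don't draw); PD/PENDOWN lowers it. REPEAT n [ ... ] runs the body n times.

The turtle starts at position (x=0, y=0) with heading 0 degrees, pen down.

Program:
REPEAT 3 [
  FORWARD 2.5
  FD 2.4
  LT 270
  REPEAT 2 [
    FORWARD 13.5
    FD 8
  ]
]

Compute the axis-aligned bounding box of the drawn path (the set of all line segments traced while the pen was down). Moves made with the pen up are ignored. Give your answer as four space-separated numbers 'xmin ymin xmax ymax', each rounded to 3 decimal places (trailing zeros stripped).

Executing turtle program step by step:
Start: pos=(0,0), heading=0, pen down
REPEAT 3 [
  -- iteration 1/3 --
  FD 2.5: (0,0) -> (2.5,0) [heading=0, draw]
  FD 2.4: (2.5,0) -> (4.9,0) [heading=0, draw]
  LT 270: heading 0 -> 270
  REPEAT 2 [
    -- iteration 1/2 --
    FD 13.5: (4.9,0) -> (4.9,-13.5) [heading=270, draw]
    FD 8: (4.9,-13.5) -> (4.9,-21.5) [heading=270, draw]
    -- iteration 2/2 --
    FD 13.5: (4.9,-21.5) -> (4.9,-35) [heading=270, draw]
    FD 8: (4.9,-35) -> (4.9,-43) [heading=270, draw]
  ]
  -- iteration 2/3 --
  FD 2.5: (4.9,-43) -> (4.9,-45.5) [heading=270, draw]
  FD 2.4: (4.9,-45.5) -> (4.9,-47.9) [heading=270, draw]
  LT 270: heading 270 -> 180
  REPEAT 2 [
    -- iteration 1/2 --
    FD 13.5: (4.9,-47.9) -> (-8.6,-47.9) [heading=180, draw]
    FD 8: (-8.6,-47.9) -> (-16.6,-47.9) [heading=180, draw]
    -- iteration 2/2 --
    FD 13.5: (-16.6,-47.9) -> (-30.1,-47.9) [heading=180, draw]
    FD 8: (-30.1,-47.9) -> (-38.1,-47.9) [heading=180, draw]
  ]
  -- iteration 3/3 --
  FD 2.5: (-38.1,-47.9) -> (-40.6,-47.9) [heading=180, draw]
  FD 2.4: (-40.6,-47.9) -> (-43,-47.9) [heading=180, draw]
  LT 270: heading 180 -> 90
  REPEAT 2 [
    -- iteration 1/2 --
    FD 13.5: (-43,-47.9) -> (-43,-34.4) [heading=90, draw]
    FD 8: (-43,-34.4) -> (-43,-26.4) [heading=90, draw]
    -- iteration 2/2 --
    FD 13.5: (-43,-26.4) -> (-43,-12.9) [heading=90, draw]
    FD 8: (-43,-12.9) -> (-43,-4.9) [heading=90, draw]
  ]
]
Final: pos=(-43,-4.9), heading=90, 18 segment(s) drawn

Segment endpoints: x in {-43, -43, -43, -43, -43, -40.6, -38.1, -30.1, -16.6, -8.6, 0, 2.5, 4.9, 4.9, 4.9, 4.9, 4.9, 4.9}, y in {-47.9, -47.9, -47.9, -45.5, -43, -35, -34.4, -26.4, -21.5, -13.5, -12.9, -4.9, 0}
xmin=-43, ymin=-47.9, xmax=4.9, ymax=0

Answer: -43 -47.9 4.9 0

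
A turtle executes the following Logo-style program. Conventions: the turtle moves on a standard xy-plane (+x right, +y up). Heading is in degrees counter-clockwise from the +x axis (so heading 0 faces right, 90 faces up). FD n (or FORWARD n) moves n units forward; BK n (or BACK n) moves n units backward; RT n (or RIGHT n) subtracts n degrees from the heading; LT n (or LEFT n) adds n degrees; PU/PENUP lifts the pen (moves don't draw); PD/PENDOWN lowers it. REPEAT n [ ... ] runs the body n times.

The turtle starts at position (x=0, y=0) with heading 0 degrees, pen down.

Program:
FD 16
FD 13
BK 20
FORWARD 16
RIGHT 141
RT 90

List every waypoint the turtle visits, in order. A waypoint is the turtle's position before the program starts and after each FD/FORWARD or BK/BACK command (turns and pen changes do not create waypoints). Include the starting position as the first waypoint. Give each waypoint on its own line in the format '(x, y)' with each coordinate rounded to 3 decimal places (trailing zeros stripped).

Executing turtle program step by step:
Start: pos=(0,0), heading=0, pen down
FD 16: (0,0) -> (16,0) [heading=0, draw]
FD 13: (16,0) -> (29,0) [heading=0, draw]
BK 20: (29,0) -> (9,0) [heading=0, draw]
FD 16: (9,0) -> (25,0) [heading=0, draw]
RT 141: heading 0 -> 219
RT 90: heading 219 -> 129
Final: pos=(25,0), heading=129, 4 segment(s) drawn
Waypoints (5 total):
(0, 0)
(16, 0)
(29, 0)
(9, 0)
(25, 0)

Answer: (0, 0)
(16, 0)
(29, 0)
(9, 0)
(25, 0)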